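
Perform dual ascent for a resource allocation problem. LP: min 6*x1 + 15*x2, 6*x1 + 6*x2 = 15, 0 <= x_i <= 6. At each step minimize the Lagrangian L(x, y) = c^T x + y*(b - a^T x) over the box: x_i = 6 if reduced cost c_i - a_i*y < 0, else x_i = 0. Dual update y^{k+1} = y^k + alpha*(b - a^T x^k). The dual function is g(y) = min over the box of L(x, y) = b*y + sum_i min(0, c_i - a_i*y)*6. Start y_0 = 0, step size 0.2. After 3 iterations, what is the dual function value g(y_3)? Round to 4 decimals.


Dual ascent for LP: min 6*x1 + 15*x2, 6*x1 + 6*x2 = 15, 0 <= x_i <= 6
Step 1: y^k = 0.0, reduced costs: (6.0, 15.0)
  x^k = (0.0, 0.0), subgradient = b - a^T x = 15.0
  y^{k+1} = 0.0 + 0.2*15.0 = 3.0
Step 2: y^k = 3.0, reduced costs: (-12.0, -3.0)
  x^k = (6.0, 6.0), subgradient = b - a^T x = -57.0
  y^{k+1} = 3.0 + 0.2*-57.0 = -8.4
Step 3: y^k = -8.4, reduced costs: (56.4, 65.4)
  x^k = (0.0, 0.0), subgradient = b - a^T x = 15.0
  y^{k+1} = -8.4 + 0.2*15.0 = -5.4
Dual objective at y_3 = -5.4: reduced costs (38.4, 47.4), box minimizer x = (0.0, 0.0)
g(y_3) = b*y + (c1 - a1*y)*x1 + (c2 - a2*y)*x2 = 15*(-5.4) + 38.4*0.0 + 47.4*0.0 = -81.0 + 0.0 + 0.0 = -81.0


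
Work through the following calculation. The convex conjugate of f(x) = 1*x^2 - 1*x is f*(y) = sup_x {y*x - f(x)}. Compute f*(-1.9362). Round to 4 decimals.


f*(y) = sup_x {y*x - a*x^2 - b*x} = sup_x {(y-b)*x - a*x^2}
FOC: (y - b) - 2a*x = 0 => x* = (y - b)/(2a)
x* = (-1.9362 + 1)/(2*1) = -0.4681
f*(-1.9362) = (y-b)^2/(4a) = (-1.9362 + 1)^2/(4*1)
= 0.8765/4 = 0.2191


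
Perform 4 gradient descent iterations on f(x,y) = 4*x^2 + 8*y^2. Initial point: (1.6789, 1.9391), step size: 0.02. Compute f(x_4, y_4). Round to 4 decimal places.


Gradient descent on f(x,y) = 4*x^2 + 8*y^2.
Starting point: (1.6789, 1.9391), alpha = 0.02
Step 1: grad_x = 2*4*1.6789 = 13.4312, grad_y = 2*8*1.9391 = 31.0256
  x_1 = 1.6789 - 0.02*13.4312 = 1.4103
  y_1 = 1.9391 - 0.02*31.0256 = 1.3186
Step 2: grad_x = 2*4*1.4103 = 11.2822, grad_y = 2*8*1.3186 = 21.0974
  x_2 = 1.4103 - 0.02*11.2822 = 1.1846
  y_2 = 1.3186 - 0.02*21.0974 = 0.8966
Step 3: grad_x = 2*4*1.1846 = 9.4771, grad_y = 2*8*0.8966 = 14.3462
  x_3 = 1.1846 - 0.02*9.4771 = 0.9951
  y_3 = 0.8966 - 0.02*14.3462 = 0.6097
Step 4: grad_x = 2*4*0.9951 = 7.9607, grad_y = 2*8*0.6097 = 9.7554
  x_4 = 0.9951 - 0.02*7.9607 = 0.8359
  y_4 = 0.6097 - 0.02*9.7554 = 0.4146
f(0.8359, 0.4146) = 4*0.8359^2 + 8*0.4146^2 = 4.1699


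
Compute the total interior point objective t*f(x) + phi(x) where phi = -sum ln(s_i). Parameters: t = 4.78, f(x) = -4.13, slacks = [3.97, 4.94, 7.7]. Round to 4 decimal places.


Step 1: Compute log-barrier.
ln values: [1.3788, 1.5974, 2.0412]
phi = -(1.3788 + 1.5974 + 2.0412) = -5.0174
Step 2: Compute augmented objective.
t*f(x) = 4.78*-4.13 = -19.7414
Total = -19.7414 - 5.0174 = -24.7588


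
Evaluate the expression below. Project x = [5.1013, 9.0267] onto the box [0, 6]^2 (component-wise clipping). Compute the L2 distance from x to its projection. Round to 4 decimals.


Project each component onto [0, 6].
clip(5.1013) = 5.1013, clip(9.0267) = 6.0
Projection = [5.1013, 6.0]
Squared diffs: [0.0, 9.1609]
Distance = sqrt(9.1609) = 3.0267


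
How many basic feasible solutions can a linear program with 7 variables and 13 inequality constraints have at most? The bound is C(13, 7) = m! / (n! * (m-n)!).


Each vertex corresponds to some choice of n active constraints out of m, so the number of vertices is at most C(m, n) = m! / (n!(m-n)!).
m = 13, n = 7
Numerator: 13 * 12 * 11 * 10 * 9 * 8 * 7
Denominator: 7! = 5040
C(13, 7) = 1716


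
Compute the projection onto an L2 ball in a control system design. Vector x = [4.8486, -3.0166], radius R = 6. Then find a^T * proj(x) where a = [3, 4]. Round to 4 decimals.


Step 1: Compute ||x|| (intermediates to 6 decimals).
||x|| = sqrt(4.8486^2 + (-3.0166)^2) = 5.710411
Step 2: Project.
Since ||x|| <= R, proj = x (no scaling needed).
proj(x) = [4.8486, -3.0166]
Step 3: Dot product.
a^T * proj(x) = 3*4.8486 + 4*(-3.0166) = 2.4794


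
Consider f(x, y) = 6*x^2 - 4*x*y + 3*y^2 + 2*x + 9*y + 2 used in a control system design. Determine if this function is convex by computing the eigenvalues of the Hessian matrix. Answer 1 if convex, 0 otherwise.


The Hessian of f(x,y) = 6*x^2 - 4*x*y + 3*y^2 + 2*x + 9*y + 2 is:
H = [[12, -4], [-4, 6]]
Trace = 12 + 6 = 18
Determinant = 12*6 - (-4)^2 = 56
Discriminant = (18)^2 - 4*56 = 100.0
Eigenvalues: lambda_1 = 4.0, lambda_2 = 14.0
The function is convex.

1


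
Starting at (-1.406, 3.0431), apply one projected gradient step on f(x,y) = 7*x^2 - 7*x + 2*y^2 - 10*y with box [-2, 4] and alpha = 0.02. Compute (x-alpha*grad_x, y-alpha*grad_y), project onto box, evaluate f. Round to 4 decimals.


Step 1: Compute gradient at (-1.406, 3.0431).
grad_x = 2*7*-1.406 - 7 = -26.684
grad_y = 2*2*3.0431 - 10 = 2.1724
Step 2: Gradient step.
x_raw = -1.406 - 0.02*-26.684 = -0.8723
y_raw = 3.0431 - 0.02*2.1724 = 2.9997
Step 3: Project onto [-2, 4].
x_proj = clip(-0.8723) = -0.8723
y_proj = clip(2.9997) = 2.9997
Step 4: Evaluate f.
f(-0.8723, 2.9997) = -0.5679


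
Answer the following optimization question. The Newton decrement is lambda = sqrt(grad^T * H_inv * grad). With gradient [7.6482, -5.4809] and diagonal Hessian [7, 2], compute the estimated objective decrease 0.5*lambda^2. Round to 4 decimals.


Step 1: H is diagonal, so H^(-1) * g = [1.0926, -2.7405].
Step 2: g^T H^(-1) g = sum_i g_i^2 / H_ii
  = (7.6482)^2/7 + (-5.4809)^2/2
  = 8.3564 + 15.0201 = 23.3766
Step 3: Objective decrease = 0.5 * g^T H^(-1) g = 11.6883


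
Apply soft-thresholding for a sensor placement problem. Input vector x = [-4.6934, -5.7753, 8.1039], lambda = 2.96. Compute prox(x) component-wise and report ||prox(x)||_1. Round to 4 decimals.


Soft-thresholding with lambda = 2.96:
prox(-4.6934) = sign(-4.6934)*max(|-4.6934| - 2.96, 0) = -1.7334
prox(-5.7753) = sign(-5.7753)*max(|-5.7753| - 2.96, 0) = -2.8153
prox(8.1039) = sign(8.1039)*max(|8.1039| - 2.96, 0) = 5.1439
prox(x) = [-1.7334, -2.8153, 5.1439]
||prox(x)||_1 = 1.7334 + 2.8153 + 5.1439 = 9.6926


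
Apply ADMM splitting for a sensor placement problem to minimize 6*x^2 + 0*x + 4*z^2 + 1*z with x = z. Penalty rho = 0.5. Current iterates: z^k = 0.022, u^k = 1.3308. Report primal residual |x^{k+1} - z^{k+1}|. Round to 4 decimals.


ADMM iteration with rho = 0.5, z^k = 0.022, u^k = 1.3308
Step 1: x-update.
Minimize 6*x^2 + 0*x + (0.5/2)*(x - 0.022 + 1.3308)^2
FOC: (2*6 + 0.5)*x = 0 + 0.5*(0.022 - 1.3308)
x^{k+1} = -0.0524
Step 2: z-update.
Minimize 4*z^2 + 1*z + (0.5/2)*(-0.0524 - z + 1.3308)^2
FOC: (2*4 + 0.5)*z = -1 + 0.5*(-0.0524 + 1.3308)
z^{k+1} = -0.0424
Step 3: u-update.
u^{k+1} = 1.3308 - 0.0524 + 0.0424 = 1.3209
Step 4: Primal residual = |-0.0524 + 0.0424| = 0.0099


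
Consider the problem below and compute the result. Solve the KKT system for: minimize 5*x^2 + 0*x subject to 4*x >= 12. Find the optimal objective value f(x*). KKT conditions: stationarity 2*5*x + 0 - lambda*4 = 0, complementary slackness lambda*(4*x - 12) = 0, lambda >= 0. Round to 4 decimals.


Step 1: Try lambda = 0 (constraint inactive).
x_unc = 0/(2*5) = 0.0
Check: 4*0.0 = 0.0 < 12 -- violated!
Step 2: Constraint must be active: 4*x = 12
x* = 12/4 = 3.0
lambda = (2*5*3.0 + 0)/4 = 7.5
Step 3: Compute optimal value.
f(x*) = 5*3.0^2 + 0*3.0 = 45.0


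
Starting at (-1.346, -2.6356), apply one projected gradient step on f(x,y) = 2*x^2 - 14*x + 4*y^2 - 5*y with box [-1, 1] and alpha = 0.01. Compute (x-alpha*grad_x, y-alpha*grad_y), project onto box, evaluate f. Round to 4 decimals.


Step 1: Compute gradient at (-1.346, -2.6356).
grad_x = 2*2*-1.346 - 14 = -19.384
grad_y = 2*4*-2.6356 - 5 = -26.0848
Step 2: Gradient step.
x_raw = -1.346 - 0.01*-19.384 = -1.1522
y_raw = -2.6356 - 0.01*-26.0848 = -2.3748
Step 3: Project onto [-1, 1].
x_proj = clip(-1.1522) = -1.0
y_proj = clip(-2.3748) = -1.0
Step 4: Evaluate f.
f(-1.0, -1.0) = 25.0


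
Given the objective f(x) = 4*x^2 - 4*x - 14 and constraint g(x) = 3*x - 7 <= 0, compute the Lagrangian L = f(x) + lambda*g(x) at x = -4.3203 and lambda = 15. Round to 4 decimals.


Step 1: Evaluate f(x).
f(-4.3203) = 4*(-4.3203)^2 - 4*(-4.3203) - 14 = 77.9412
Step 2: Evaluate g(x).
g(-4.3203) = 3*-4.3203 - 7 = -19.9609
Step 3: Compute Lagrangian.
L = 77.9412 + 15*-19.9609 = -221.4723


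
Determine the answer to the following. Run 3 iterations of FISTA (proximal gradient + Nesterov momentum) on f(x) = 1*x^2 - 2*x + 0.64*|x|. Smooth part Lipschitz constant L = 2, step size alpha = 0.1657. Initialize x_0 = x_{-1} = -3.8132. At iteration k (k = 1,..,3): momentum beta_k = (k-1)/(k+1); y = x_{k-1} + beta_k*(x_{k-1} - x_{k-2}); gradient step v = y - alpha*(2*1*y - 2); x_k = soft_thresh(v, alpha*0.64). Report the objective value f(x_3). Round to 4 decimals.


FISTA on f(x) = 1*x^2 - 2*x + 0.64*|x|
L = 2, alpha = 0.1657
Iteration 1: beta = 0.0, y = -3.8132 + 0.0*(-3.8132 + 3.8132) = -3.8132
  grad(y) = -9.6264, v = y - alpha*grad = -2.2181
  prox(v) = soft_thresh(-2.2181, 0.106) = -2.1121
Iteration 2: beta = 0.3333, y = -2.1121 + 0.3333*(-2.1121 + 3.8132) = -1.545
  grad(y) = -5.09, v = y - alpha*grad = -0.7016
  prox(v) = soft_thresh(-0.7016, 0.106) = -0.5955
Iteration 3: beta = 0.5, y = -0.5955 + 0.5*(-0.5955 + 2.1121) = 0.1627
  grad(y) = -1.6746, v = y - alpha*grad = 0.4402
  prox(v) = soft_thresh(0.4402, 0.106) = 0.3341
f(x_3) = 1*0.3341^2 - 2*0.3341 + 0.64*|0.3341| = -0.3428


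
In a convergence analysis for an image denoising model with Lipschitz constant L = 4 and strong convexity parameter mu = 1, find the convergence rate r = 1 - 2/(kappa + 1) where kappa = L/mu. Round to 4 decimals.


Step 1: Compute the condition number.
kappa = L/mu = 4/1 = 4.0
Step 2: Compute the convergence rate.
r = 1 - 2/(kappa + 1) = 1 - 2*mu/(L + mu) = (L - mu)/(L + mu) = 3/5 = 0.6


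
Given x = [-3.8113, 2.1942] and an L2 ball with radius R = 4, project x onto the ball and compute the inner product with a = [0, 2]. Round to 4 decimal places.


Step 1: Compute ||x|| (intermediates to 6 decimals).
||x|| = sqrt((-3.8113)^2 + 2.1942^2) = 4.397786
Step 2: Project.
Since ||x|| > R, scale = R/||x|| = 4/4.397786 = 0.909549, proj(x) = scale * x
proj(x) = [-3.466564, 1.995732]
Step 3: Dot product.
a^T * proj(x) = 0*(-3.466564) + 2*1.995732 = 3.9915


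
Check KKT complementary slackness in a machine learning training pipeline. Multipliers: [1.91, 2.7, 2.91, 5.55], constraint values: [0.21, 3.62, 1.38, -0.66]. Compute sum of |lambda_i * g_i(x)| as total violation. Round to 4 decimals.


KKT complementary slackness check:
lambda_1 * g_1 = 1.91 * 0.21 = 0.4011
lambda_2 * g_2 = 2.7 * 3.62 = 9.774
lambda_3 * g_3 = 2.91 * 1.38 = 4.0158
lambda_4 * g_4 = 5.55 * -0.66 = -3.663
Total violation = 0.4011 + 9.774 + 4.0158 + 3.663 = 17.8539


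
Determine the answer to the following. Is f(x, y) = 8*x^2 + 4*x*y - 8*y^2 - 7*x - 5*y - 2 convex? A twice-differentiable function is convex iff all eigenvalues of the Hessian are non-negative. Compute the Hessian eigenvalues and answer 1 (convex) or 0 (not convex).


The Hessian of f(x,y) = 8*x^2 + 4*x*y - 8*y^2 - 7*x - 5*y - 2 is:
H = [[16, 4], [4, -16]]
Trace = 16 - 16 = 0
Determinant = 16*-16 - (4)^2 = -272
Discriminant = (0)^2 - 4*-272 = 1088.0
Eigenvalues: lambda_1 = -16.4924, lambda_2 = 16.4924
The function is not convex.

0


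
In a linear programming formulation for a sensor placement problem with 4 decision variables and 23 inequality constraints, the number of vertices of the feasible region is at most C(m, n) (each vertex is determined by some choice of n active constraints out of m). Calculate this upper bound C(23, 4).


Each vertex corresponds to some choice of n active constraints out of m, so the number of vertices is at most C(m, n) = m! / (n!(m-n)!).
m = 23, n = 4
Numerator: 23 * 22 * 21 * 20
Denominator: 4! = 24
C(23, 4) = 8855


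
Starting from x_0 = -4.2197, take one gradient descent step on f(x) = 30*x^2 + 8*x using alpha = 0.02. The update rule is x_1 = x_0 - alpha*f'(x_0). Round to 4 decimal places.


We compute the gradient at x_0 and apply the update.
f'(x) = 60*x + 8
f'(-4.2197) = 60*-4.2197 + 8 = -245.182
x_1 = -4.2197 - 0.02*-245.182 = 0.6839


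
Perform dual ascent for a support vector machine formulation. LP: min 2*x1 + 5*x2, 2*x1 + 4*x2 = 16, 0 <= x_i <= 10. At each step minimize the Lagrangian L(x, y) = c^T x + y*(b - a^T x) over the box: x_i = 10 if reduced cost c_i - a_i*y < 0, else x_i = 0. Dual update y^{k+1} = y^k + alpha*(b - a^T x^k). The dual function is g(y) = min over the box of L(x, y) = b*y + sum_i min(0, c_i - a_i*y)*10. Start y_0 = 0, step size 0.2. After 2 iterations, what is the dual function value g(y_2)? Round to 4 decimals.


Dual ascent for LP: min 2*x1 + 5*x2, 2*x1 + 4*x2 = 16, 0 <= x_i <= 10
Step 1: y^k = 0.0, reduced costs: (2.0, 5.0)
  x^k = (0.0, 0.0), subgradient = b - a^T x = 16.0
  y^{k+1} = 0.0 + 0.2*16.0 = 3.2
Step 2: y^k = 3.2, reduced costs: (-4.4, -7.8)
  x^k = (10.0, 10.0), subgradient = b - a^T x = -44.0
  y^{k+1} = 3.2 + 0.2*-44.0 = -5.6
Dual objective at y_2 = -5.6: reduced costs (13.2, 27.4), box minimizer x = (0.0, 0.0)
g(y_2) = b*y + (c1 - a1*y)*x1 + (c2 - a2*y)*x2 = 16*(-5.6) + 13.2*0.0 + 27.4*0.0 = -89.6 + 0.0 + 0.0 = -89.6


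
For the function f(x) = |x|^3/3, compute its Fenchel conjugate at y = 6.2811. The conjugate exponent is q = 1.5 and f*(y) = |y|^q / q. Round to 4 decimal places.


The conjugate exponent q satisfies 1/p + 1/q = 1.
p = 3, so q = 3/(3 - 1) = 1.5
|y|^q = 6.2811^1.5 = 15.7418
f*(6.2811) = 15.7418 / 1.5 = 10.4945


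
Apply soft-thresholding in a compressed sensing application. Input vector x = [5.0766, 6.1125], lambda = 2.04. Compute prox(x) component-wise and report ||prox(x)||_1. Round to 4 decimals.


Soft-thresholding with lambda = 2.04:
prox(5.0766) = sign(5.0766)*max(|5.0766| - 2.04, 0) = 3.0366
prox(6.1125) = sign(6.1125)*max(|6.1125| - 2.04, 0) = 4.0725
prox(x) = [3.0366, 4.0725]
||prox(x)||_1 = 3.0366 + 4.0725 = 7.1091


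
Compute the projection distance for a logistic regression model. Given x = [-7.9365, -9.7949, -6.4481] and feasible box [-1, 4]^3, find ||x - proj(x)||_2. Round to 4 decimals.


Project each component onto [-1, 4].
clip(-7.9365) = -1.0, clip(-9.7949) = -1.0, clip(-6.4481) = -1.0
Projection = [-1.0, -1.0, -1.0]
Squared diffs: [48.115, 77.3503, 29.6818]
Distance = sqrt(155.1471) = 12.4558


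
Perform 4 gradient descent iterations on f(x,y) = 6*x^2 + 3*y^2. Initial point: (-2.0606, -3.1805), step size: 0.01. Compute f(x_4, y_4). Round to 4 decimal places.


Gradient descent on f(x,y) = 6*x^2 + 3*y^2.
Starting point: (-2.0606, -3.1805), alpha = 0.01
Step 1: grad_x = 2*6*-2.0606 = -24.7272, grad_y = 2*3*-3.1805 = -19.083
  x_1 = -2.0606 - 0.01*-24.7272 = -1.8133
  y_1 = -3.1805 - 0.01*-19.083 = -2.9897
Step 2: grad_x = 2*6*-1.8133 = -21.7599, grad_y = 2*3*-2.9897 = -17.938
  x_2 = -1.8133 - 0.01*-21.7599 = -1.5957
  y_2 = -2.9897 - 0.01*-17.938 = -2.8103
Step 3: grad_x = 2*6*-1.5957 = -19.1487, grad_y = 2*3*-2.8103 = -16.8617
  x_3 = -1.5957 - 0.01*-19.1487 = -1.4042
  y_3 = -2.8103 - 0.01*-16.8617 = -2.6417
Step 4: grad_x = 2*6*-1.4042 = -16.8509, grad_y = 2*3*-2.6417 = -15.85
  x_4 = -1.4042 - 0.01*-16.8509 = -1.2357
  y_4 = -2.6417 - 0.01*-15.85 = -2.4832
f(-1.2357, -2.4832) = 6*(-1.2357)^2 + 3*(-2.4832)^2 = 27.6606


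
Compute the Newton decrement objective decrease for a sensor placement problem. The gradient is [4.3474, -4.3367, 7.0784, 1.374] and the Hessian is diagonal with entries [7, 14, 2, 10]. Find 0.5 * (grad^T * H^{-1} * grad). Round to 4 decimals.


Step 1: H is diagonal, so H^(-1) * g = [0.6211, -0.3098, 3.5392, 0.1374].
Step 2: g^T H^(-1) g = sum_i g_i^2 / H_ii
  = (4.3474)^2/7 + (-4.3367)^2/14 + (7.0784)^2/2 + (1.374)^2/10
  = 2.7 + 1.3434 + 25.0519 + 0.1888 = 29.284
Step 3: Objective decrease = 0.5 * g^T H^(-1) g = 14.642


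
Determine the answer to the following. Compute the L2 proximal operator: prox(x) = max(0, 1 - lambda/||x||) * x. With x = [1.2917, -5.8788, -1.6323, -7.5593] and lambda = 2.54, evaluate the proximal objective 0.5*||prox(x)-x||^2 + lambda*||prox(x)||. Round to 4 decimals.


Step 1: Compute ||x||.
||x|| = 9.7998
Step 2: Compute scaling factor.
scale = max(0, 1 - 2.54/9.7998) = 0.7408
Step 3: prox(x) = [0.9569, -4.3551, -1.2092, -5.6]
||prox(x)|| = 7.2598
Step 4: Proximal objective.
0.5*||prox-x||^2 = 3.2258
lambda*||prox|| = 18.4399
Total = 21.6657


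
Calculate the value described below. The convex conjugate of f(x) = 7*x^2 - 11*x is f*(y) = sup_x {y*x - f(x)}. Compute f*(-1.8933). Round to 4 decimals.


f*(y) = sup_x {y*x - a*x^2 - b*x} = sup_x {(y-b)*x - a*x^2}
FOC: (y - b) - 2a*x = 0 => x* = (y - b)/(2a)
x* = (-1.8933 + 11)/(2*7) = 0.6505
f*(-1.8933) = (y-b)^2/(4a) = (-1.8933 + 11)^2/(4*7)
= 82.932/28 = 2.9619


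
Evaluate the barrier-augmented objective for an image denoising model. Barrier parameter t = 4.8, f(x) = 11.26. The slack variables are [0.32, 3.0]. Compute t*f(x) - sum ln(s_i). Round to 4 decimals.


Step 1: Compute log-barrier.
ln values: [-1.1394, 1.0986]
phi = -(-1.1394 + 1.0986) = 0.0408
Step 2: Compute augmented objective.
t*f(x) = 4.8*11.26 = 54.048
Total = 54.048 + 0.0408 = 54.0888


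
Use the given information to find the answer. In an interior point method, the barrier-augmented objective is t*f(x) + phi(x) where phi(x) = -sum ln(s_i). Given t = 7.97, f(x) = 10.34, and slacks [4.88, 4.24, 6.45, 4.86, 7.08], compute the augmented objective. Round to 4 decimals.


Step 1: Compute log-barrier.
ln values: [1.5851, 1.4446, 1.8641, 1.581, 1.9573]
phi = -(1.5851 + 1.4446 + 1.8641 + 1.581 + 1.9573) = -8.4321
Step 2: Compute augmented objective.
t*f(x) = 7.97*10.34 = 82.4098
Total = 82.4098 - 8.4321 = 73.9777


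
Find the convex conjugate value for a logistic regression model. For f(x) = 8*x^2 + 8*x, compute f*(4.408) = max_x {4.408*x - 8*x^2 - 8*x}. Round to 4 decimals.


f*(y) = sup_x {y*x - a*x^2 - b*x} = sup_x {(y-b)*x - a*x^2}
FOC: (y - b) - 2a*x = 0 => x* = (y - b)/(2a)
x* = (4.408 - 8)/(2*8) = -0.2245
f*(4.408) = (y-b)^2/(4a) = (4.408 - 8)^2/(4*8)
= 12.9025/32 = 0.4032


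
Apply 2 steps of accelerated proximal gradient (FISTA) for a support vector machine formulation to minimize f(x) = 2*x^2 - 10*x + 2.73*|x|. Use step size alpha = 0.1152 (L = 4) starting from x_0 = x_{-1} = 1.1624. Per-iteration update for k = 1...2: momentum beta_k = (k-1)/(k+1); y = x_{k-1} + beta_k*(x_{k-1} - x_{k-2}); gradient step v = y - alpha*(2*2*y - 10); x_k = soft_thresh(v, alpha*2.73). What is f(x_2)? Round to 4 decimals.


FISTA on f(x) = 2*x^2 - 10*x + 2.73*|x|
L = 4, alpha = 0.1152
Iteration 1: beta = 0.0, y = 1.1624 + 0.0*(1.1624 - 1.1624) = 1.1624
  grad(y) = -5.3504, v = y - alpha*grad = 1.7788
  prox(v) = soft_thresh(1.7788, 0.3145) = 1.4643
Iteration 2: beta = 0.3333, y = 1.4643 + 0.3333*(1.4643 - 1.1624) = 1.5649
  grad(y) = -3.7404, v = y - alpha*grad = 1.9958
  prox(v) = soft_thresh(1.9958, 0.3145) = 1.6813
f(x_2) = 2*1.6813^2 - 10*1.6813 + 2.73*|1.6813| = -6.5695


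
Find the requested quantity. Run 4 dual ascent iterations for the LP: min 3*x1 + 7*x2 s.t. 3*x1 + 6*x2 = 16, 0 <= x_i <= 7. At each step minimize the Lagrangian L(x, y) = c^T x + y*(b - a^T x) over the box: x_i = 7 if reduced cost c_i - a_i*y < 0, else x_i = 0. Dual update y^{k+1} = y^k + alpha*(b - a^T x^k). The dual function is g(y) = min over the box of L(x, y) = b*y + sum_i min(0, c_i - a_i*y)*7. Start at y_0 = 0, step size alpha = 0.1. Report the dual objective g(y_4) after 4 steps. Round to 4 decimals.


Dual ascent for LP: min 3*x1 + 7*x2, 3*x1 + 6*x2 = 16, 0 <= x_i <= 7
Step 1: y^k = 0.0, reduced costs: (3.0, 7.0)
  x^k = (0.0, 0.0), subgradient = b - a^T x = 16.0
  y^{k+1} = 0.0 + 0.1*16.0 = 1.6
Step 2: y^k = 1.6, reduced costs: (-1.8, -2.6)
  x^k = (7.0, 7.0), subgradient = b - a^T x = -47.0
  y^{k+1} = 1.6 + 0.1*-47.0 = -3.1
Step 3: y^k = -3.1, reduced costs: (12.3, 25.6)
  x^k = (0.0, 0.0), subgradient = b - a^T x = 16.0
  y^{k+1} = -3.1 + 0.1*16.0 = -1.5
Step 4: y^k = -1.5, reduced costs: (7.5, 16.0)
  x^k = (0.0, 0.0), subgradient = b - a^T x = 16.0
  y^{k+1} = -1.5 + 0.1*16.0 = 0.1
Dual objective at y_4 = 0.1: reduced costs (2.7, 6.4), box minimizer x = (0.0, 0.0)
g(y_4) = b*y + (c1 - a1*y)*x1 + (c2 - a2*y)*x2 = 16*0.1 + 2.7*0.0 + 6.4*0.0 = 1.6 + 0.0 + 0.0 = 1.6


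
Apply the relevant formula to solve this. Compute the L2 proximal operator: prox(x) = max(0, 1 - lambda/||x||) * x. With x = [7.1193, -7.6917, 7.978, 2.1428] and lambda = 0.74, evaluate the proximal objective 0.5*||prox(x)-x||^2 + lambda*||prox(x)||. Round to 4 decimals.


Step 1: Compute ||x||.
||x|| = 13.3449
Step 2: Compute scaling factor.
scale = max(0, 1 - 0.74/13.3449) = 0.9445
Step 3: prox(x) = [6.7245, -7.2652, 7.5356, 2.024]
||prox(x)|| = 12.6049
Step 4: Proximal objective.
0.5*||prox-x||^2 = 0.2738
lambda*||prox|| = 9.3276
Total = 9.6014


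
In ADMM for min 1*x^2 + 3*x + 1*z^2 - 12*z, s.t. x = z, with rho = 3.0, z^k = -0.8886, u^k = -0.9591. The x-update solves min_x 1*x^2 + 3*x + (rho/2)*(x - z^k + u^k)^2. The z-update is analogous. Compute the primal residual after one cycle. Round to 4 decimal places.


ADMM iteration with rho = 3.0, z^k = -0.8886, u^k = -0.9591
Step 1: x-update.
Minimize 1*x^2 + 3*x + (3.0/2)*(x + 0.8886 - 0.9591)^2
FOC: (2*1 + 3.0)*x = -3 + 3.0*(-0.8886 + 0.9591)
x^{k+1} = -0.5577
Step 2: z-update.
Minimize 1*z^2 - 12*z + (3.0/2)*(-0.5577 - z - 0.9591)^2
FOC: (2*1 + 3.0)*z = 12 + 3.0*(-0.5577 - 0.9591)
z^{k+1} = 1.4899
Step 3: u-update.
u^{k+1} = -0.9591 - 0.5577 - 1.4899 = -3.0067
Step 4: Primal residual = |-0.5577 - 1.4899| = 2.0476


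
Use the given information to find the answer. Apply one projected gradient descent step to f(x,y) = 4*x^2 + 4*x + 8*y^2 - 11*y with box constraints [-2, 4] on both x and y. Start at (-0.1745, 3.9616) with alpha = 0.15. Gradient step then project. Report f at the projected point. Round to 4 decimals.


Step 1: Compute gradient at (-0.1745, 3.9616).
grad_x = 2*4*-0.1745 + 4 = 2.604
grad_y = 2*8*3.9616 - 11 = 52.3856
Step 2: Gradient step.
x_raw = -0.1745 - 0.15*2.604 = -0.5651
y_raw = 3.9616 - 0.15*52.3856 = -3.8962
Step 3: Project onto [-2, 4].
x_proj = clip(-0.5651) = -0.5651
y_proj = clip(-3.8962) = -2.0
Step 4: Evaluate f.
f(-0.5651, -2.0) = 53.017


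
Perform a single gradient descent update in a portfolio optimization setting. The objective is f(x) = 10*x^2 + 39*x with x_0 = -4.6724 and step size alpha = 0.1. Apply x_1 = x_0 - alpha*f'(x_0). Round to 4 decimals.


We compute the gradient at x_0 and apply the update.
f'(x) = 20*x + 39
f'(-4.6724) = 20*-4.6724 + 39 = -54.448
x_1 = -4.6724 - 0.1*-54.448 = 0.7724


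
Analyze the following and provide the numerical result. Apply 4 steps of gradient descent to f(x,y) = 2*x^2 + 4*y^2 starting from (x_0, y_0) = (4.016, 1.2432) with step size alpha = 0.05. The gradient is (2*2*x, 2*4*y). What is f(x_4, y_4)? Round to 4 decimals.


Gradient descent on f(x,y) = 2*x^2 + 4*y^2.
Starting point: (4.016, 1.2432), alpha = 0.05
Step 1: grad_x = 2*2*4.016 = 16.064, grad_y = 2*4*1.2432 = 9.9456
  x_1 = 4.016 - 0.05*16.064 = 3.2128
  y_1 = 1.2432 - 0.05*9.9456 = 0.7459
Step 2: grad_x = 2*2*3.2128 = 12.8512, grad_y = 2*4*0.7459 = 5.9674
  x_2 = 3.2128 - 0.05*12.8512 = 2.5702
  y_2 = 0.7459 - 0.05*5.9674 = 0.4476
Step 3: grad_x = 2*2*2.5702 = 10.281, grad_y = 2*4*0.4476 = 3.5804
  x_3 = 2.5702 - 0.05*10.281 = 2.0562
  y_3 = 0.4476 - 0.05*3.5804 = 0.2685
Step 4: grad_x = 2*2*2.0562 = 8.2248, grad_y = 2*4*0.2685 = 2.1482
  x_4 = 2.0562 - 0.05*8.2248 = 1.645
  y_4 = 0.2685 - 0.05*2.1482 = 0.1611
f(1.645, 0.1611) = 2*1.645^2 + 4*0.1611^2 = 5.5156


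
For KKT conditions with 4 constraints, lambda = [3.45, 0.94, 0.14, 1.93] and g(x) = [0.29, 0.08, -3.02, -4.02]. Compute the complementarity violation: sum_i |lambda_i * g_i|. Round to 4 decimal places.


KKT complementary slackness check:
lambda_1 * g_1 = 3.45 * 0.29 = 1.0005
lambda_2 * g_2 = 0.94 * 0.08 = 0.0752
lambda_3 * g_3 = 0.14 * -3.02 = -0.4228
lambda_4 * g_4 = 1.93 * -4.02 = -7.7586
Total violation = 1.0005 + 0.0752 + 0.4228 + 7.7586 = 9.2571


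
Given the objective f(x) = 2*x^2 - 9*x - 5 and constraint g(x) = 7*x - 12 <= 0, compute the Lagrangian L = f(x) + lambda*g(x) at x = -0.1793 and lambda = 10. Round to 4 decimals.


Step 1: Evaluate f(x).
f(-0.1793) = 2*(-0.1793)^2 - 9*(-0.1793) - 5 = -3.322
Step 2: Evaluate g(x).
g(-0.1793) = 7*-0.1793 - 12 = -13.2551
Step 3: Compute Lagrangian.
L = -3.322 + 10*-13.2551 = -135.873


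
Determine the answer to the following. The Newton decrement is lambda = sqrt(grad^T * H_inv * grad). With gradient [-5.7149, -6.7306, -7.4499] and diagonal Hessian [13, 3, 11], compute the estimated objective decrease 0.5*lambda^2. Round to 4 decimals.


Step 1: H is diagonal, so H^(-1) * g = [-0.4396, -2.2435, -0.6773].
Step 2: g^T H^(-1) g = sum_i g_i^2 / H_ii
  = (-5.7149)^2/13 + (-6.7306)^2/3 + (-7.4499)^2/11
  = 2.5123 + 15.1003 + 5.0455 = 22.6582
Step 3: Objective decrease = 0.5 * g^T H^(-1) g = 11.3291


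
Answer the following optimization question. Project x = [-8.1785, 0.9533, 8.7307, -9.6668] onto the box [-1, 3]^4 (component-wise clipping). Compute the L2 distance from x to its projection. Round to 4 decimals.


Project each component onto [-1, 3].
clip(-8.1785) = -1.0, clip(0.9533) = 0.9533, clip(8.7307) = 3.0, clip(-9.6668) = -1.0
Projection = [-1.0, 0.9533, 3.0, -1.0]
Squared diffs: [51.5309, 0.0, 32.8409, 75.1134]
Distance = sqrt(159.4852) = 12.6287


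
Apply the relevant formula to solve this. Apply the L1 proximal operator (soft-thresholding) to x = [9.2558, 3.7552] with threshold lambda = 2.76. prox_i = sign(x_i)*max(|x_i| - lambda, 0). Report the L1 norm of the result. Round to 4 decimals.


Soft-thresholding with lambda = 2.76:
prox(9.2558) = sign(9.2558)*max(|9.2558| - 2.76, 0) = 6.4958
prox(3.7552) = sign(3.7552)*max(|3.7552| - 2.76, 0) = 0.9952
prox(x) = [6.4958, 0.9952]
||prox(x)||_1 = 6.4958 + 0.9952 = 7.491


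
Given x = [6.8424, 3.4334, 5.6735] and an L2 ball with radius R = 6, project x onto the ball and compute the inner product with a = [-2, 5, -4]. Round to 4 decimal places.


Step 1: Compute ||x|| (intermediates to 6 decimals).
||x|| = sqrt(6.8424^2 + 3.4334^2 + 5.6735^2) = 9.528655
Step 2: Project.
Since ||x|| > R, scale = R/||x|| = 6/9.528655 = 0.62968, proj(x) = scale * x
proj(x) = [4.308522, 2.161943, 3.572489]
Step 3: Dot product.
a^T * proj(x) = -2*4.308522 + 5*2.161943 - 4*3.572489 = -12.0973


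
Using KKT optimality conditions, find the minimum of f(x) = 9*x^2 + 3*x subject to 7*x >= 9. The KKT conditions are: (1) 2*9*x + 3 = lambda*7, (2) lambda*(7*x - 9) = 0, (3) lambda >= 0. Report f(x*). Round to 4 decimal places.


Step 1: Try lambda = 0 (constraint inactive).
x_unc = -3/(2*9) = -0.1667
Check: 7*-0.1667 = -1.1669 < 9 -- violated!
Step 2: Constraint must be active: 7*x = 9
x* = 9/7 = 1.2857 (rounded; the exact value 9/7 is used below)
lambda = (2*9*(9/7) + 3)/7 = 3.7347
Step 3: Compute optimal value.
f(x*) = 9*(9/7)^2 + 3*(9/7) = 18.7347


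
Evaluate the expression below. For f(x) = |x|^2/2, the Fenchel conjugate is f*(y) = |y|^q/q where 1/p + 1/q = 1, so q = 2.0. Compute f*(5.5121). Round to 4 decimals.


The conjugate exponent q satisfies 1/p + 1/q = 1.
p = 2, so q = 2/(2 - 1) = 2.0
|y|^q = 5.5121^2.0 = 30.3832
f*(5.5121) = 30.3832 / 2.0 = 15.1916


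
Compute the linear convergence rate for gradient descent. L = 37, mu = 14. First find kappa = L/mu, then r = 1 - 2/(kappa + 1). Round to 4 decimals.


Step 1: Compute the condition number.
kappa = L/mu = 37/14 = 2.6429
Step 2: Compute the convergence rate.
r = 1 - 2/(kappa + 1) = 1 - 2*mu/(L + mu) = (L - mu)/(L + mu) = 23/51 = 0.451


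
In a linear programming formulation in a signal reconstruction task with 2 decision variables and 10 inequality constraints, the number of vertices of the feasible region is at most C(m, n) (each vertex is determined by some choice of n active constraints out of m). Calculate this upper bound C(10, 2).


Each vertex corresponds to some choice of n active constraints out of m, so the number of vertices is at most C(m, n) = m! / (n!(m-n)!).
m = 10, n = 2
Numerator: 10 * 9
Denominator: 2! = 2
C(10, 2) = 45


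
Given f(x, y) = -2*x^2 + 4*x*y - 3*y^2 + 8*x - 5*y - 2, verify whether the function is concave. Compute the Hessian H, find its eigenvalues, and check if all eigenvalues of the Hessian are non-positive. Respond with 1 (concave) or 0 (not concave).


The Hessian of f(x,y) = -2*x^2 + 4*x*y - 3*y^2 + 8*x - 5*y - 2 is:
H = [[-4, 4], [4, -6]]
Trace = -4 - 6 = -10
Determinant = -4*-6 - (4)^2 = 8
Discriminant = (-10)^2 - 4*8 = 68.0
Eigenvalues: lambda_1 = -9.1231, lambda_2 = -0.8769
The function is concave.

1


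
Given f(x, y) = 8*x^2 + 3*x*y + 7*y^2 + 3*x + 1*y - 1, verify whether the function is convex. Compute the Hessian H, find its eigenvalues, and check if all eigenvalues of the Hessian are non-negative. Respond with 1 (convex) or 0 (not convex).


The Hessian of f(x,y) = 8*x^2 + 3*x*y + 7*y^2 + 3*x + 1*y - 1 is:
H = [[16, 3], [3, 14]]
Trace = 16 + 14 = 30
Determinant = 16*14 - (3)^2 = 215
Discriminant = (30)^2 - 4*215 = 40.0
Eigenvalues: lambda_1 = 11.8377, lambda_2 = 18.1623
The function is convex.

1


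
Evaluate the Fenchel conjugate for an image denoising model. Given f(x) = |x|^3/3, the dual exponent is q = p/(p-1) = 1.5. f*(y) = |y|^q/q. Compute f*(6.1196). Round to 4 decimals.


The conjugate exponent q satisfies 1/p + 1/q = 1.
p = 3, so q = 3/(3 - 1) = 1.5
|y|^q = 6.1196^1.5 = 15.1386
f*(6.1196) = 15.1386 / 1.5 = 10.0924


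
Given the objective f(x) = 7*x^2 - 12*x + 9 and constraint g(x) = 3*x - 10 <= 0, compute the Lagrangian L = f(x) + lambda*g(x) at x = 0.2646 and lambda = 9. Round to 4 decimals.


Step 1: Evaluate f(x).
f(0.2646) = 7*0.2646^2 - 12*0.2646 + 9 = 6.3149
Step 2: Evaluate g(x).
g(0.2646) = 3*0.2646 - 10 = -9.2062
Step 3: Compute Lagrangian.
L = 6.3149 + 9*-9.2062 = -76.5409


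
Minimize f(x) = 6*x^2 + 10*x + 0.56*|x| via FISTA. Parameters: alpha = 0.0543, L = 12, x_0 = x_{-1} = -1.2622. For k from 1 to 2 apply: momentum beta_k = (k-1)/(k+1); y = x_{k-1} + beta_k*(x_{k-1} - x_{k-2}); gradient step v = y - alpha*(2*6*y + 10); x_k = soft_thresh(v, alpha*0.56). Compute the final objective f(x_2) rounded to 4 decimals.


FISTA on f(x) = 6*x^2 + 10*x + 0.56*|x|
L = 12, alpha = 0.0543
Iteration 1: beta = 0.0, y = -1.2622 + 0.0*(-1.2622 + 1.2622) = -1.2622
  grad(y) = -5.1464, v = y - alpha*grad = -0.9828
  prox(v) = soft_thresh(-0.9828, 0.0304) = -0.9523
Iteration 2: beta = 0.3333, y = -0.9523 + 0.3333*(-0.9523 + 1.2622) = -0.8491
  grad(y) = -0.1887, v = y - alpha*grad = -0.8388
  prox(v) = soft_thresh(-0.8388, 0.0304) = -0.8084
f(x_2) = 6*(-0.8084)^2 + 10*(-0.8084) + 0.56*|-0.8084| = -3.7102


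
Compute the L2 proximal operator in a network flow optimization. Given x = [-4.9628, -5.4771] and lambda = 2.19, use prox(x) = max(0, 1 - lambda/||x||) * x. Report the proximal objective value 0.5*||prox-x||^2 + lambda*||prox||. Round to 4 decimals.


Step 1: Compute ||x||.
||x|| = 7.3911
Step 2: Compute scaling factor.
scale = max(0, 1 - 2.19/7.3911) = 0.7037
Step 3: prox(x) = [-3.4923, -3.8542]
||prox(x)|| = 5.2011
Step 4: Proximal objective.
0.5*||prox-x||^2 = 2.3981
lambda*||prox|| = 11.3904
Total = 13.7884


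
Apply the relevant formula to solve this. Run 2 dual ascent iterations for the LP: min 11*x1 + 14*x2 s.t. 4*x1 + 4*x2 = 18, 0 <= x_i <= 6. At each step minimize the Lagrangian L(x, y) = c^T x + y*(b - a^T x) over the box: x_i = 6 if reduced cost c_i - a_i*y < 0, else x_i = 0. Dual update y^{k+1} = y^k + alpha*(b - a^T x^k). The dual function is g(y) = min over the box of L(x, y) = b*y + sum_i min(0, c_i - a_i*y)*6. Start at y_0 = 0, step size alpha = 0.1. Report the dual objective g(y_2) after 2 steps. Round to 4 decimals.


Dual ascent for LP: min 11*x1 + 14*x2, 4*x1 + 4*x2 = 18, 0 <= x_i <= 6
Step 1: y^k = 0.0, reduced costs: (11.0, 14.0)
  x^k = (0.0, 0.0), subgradient = b - a^T x = 18.0
  y^{k+1} = 0.0 + 0.1*18.0 = 1.8
Step 2: y^k = 1.8, reduced costs: (3.8, 6.8)
  x^k = (0.0, 0.0), subgradient = b - a^T x = 18.0
  y^{k+1} = 1.8 + 0.1*18.0 = 3.6
Dual objective at y_2 = 3.6: reduced costs (-3.4, -0.4), box minimizer x = (6.0, 6.0)
g(y_2) = b*y + (c1 - a1*y)*x1 + (c2 - a2*y)*x2 = 18*3.6 + (-3.4)*6.0 + (-0.4)*6.0 = 64.8 - 20.4 - 2.4 = 42.0


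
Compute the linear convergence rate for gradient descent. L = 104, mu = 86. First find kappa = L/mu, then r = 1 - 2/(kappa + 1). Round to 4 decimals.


Step 1: Compute the condition number.
kappa = L/mu = 104/86 = 1.2093
Step 2: Compute the convergence rate.
r = 1 - 2/(kappa + 1) = 1 - 2*mu/(L + mu) = (L - mu)/(L + mu) = 18/190 = 0.0947


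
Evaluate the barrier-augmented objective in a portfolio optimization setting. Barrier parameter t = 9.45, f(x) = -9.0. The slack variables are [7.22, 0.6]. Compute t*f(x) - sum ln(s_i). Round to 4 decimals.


Step 1: Compute log-barrier.
ln values: [1.9769, -0.5108]
phi = -(1.9769 - 0.5108) = -1.466
Step 2: Compute augmented objective.
t*f(x) = 9.45*-9.0 = -85.05
Total = -85.05 - 1.466 = -86.516


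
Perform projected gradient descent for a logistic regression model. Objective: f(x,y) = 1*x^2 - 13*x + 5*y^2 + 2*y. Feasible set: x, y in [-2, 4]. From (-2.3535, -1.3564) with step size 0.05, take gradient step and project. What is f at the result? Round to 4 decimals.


Step 1: Compute gradient at (-2.3535, -1.3564).
grad_x = 2*1*-2.3535 - 13 = -17.707
grad_y = 2*5*-1.3564 + 2 = -11.564
Step 2: Gradient step.
x_raw = -2.3535 - 0.05*-17.707 = -1.4682
y_raw = -1.3564 - 0.05*-11.564 = -0.7782
Step 3: Project onto [-2, 4].
x_proj = clip(-1.4682) = -1.4682
y_proj = clip(-0.7782) = -0.7782
Step 4: Evaluate f.
f(-1.4682, -0.7782) = 22.713


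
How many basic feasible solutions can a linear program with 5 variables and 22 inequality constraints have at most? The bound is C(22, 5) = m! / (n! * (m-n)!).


Each vertex corresponds to some choice of n active constraints out of m, so the number of vertices is at most C(m, n) = m! / (n!(m-n)!).
m = 22, n = 5
Numerator: 22 * 21 * 20 * 19 * 18
Denominator: 5! = 120
C(22, 5) = 26334


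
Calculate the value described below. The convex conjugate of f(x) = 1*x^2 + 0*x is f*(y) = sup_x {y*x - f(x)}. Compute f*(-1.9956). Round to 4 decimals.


f*(y) = sup_x {y*x - a*x^2 - b*x} = sup_x {(y-b)*x - a*x^2}
FOC: (y - b) - 2a*x = 0 => x* = (y - b)/(2a)
x* = (-1.9956 - 0)/(2*1) = -0.9978
f*(-1.9956) = (y-b)^2/(4a) = (-1.9956 - 0)^2/(4*1)
= 3.9824/4 = 0.9956


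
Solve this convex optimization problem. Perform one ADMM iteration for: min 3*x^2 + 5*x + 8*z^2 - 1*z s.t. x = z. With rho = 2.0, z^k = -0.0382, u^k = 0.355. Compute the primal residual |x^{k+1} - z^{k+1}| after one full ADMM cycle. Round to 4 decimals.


ADMM iteration with rho = 2.0, z^k = -0.0382, u^k = 0.355
Step 1: x-update.
Minimize 3*x^2 + 5*x + (2.0/2)*(x + 0.0382 + 0.355)^2
FOC: (2*3 + 2.0)*x = -5 + 2.0*(-0.0382 - 0.355)
x^{k+1} = -0.7233
Step 2: z-update.
Minimize 8*z^2 - 1*z + (2.0/2)*(-0.7233 - z + 0.355)^2
FOC: (2*8 + 2.0)*z = 1 + 2.0*(-0.7233 + 0.355)
z^{k+1} = 0.0146
Step 3: u-update.
u^{k+1} = 0.355 - 0.7233 - 0.0146 = -0.3829
Step 4: Primal residual = |-0.7233 - 0.0146| = 0.7379


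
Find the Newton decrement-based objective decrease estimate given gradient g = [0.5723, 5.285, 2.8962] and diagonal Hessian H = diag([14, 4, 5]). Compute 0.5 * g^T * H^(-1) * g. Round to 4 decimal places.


Step 1: H is diagonal, so H^(-1) * g = [0.0409, 1.3213, 0.5792].
Step 2: g^T H^(-1) g = sum_i g_i^2 / H_ii
  = (0.5723)^2/14 + (5.285)^2/4 + (2.8962)^2/5
  = 0.0234 + 6.9828 + 1.6776 = 8.6838
Step 3: Objective decrease = 0.5 * g^T H^(-1) g = 4.3419


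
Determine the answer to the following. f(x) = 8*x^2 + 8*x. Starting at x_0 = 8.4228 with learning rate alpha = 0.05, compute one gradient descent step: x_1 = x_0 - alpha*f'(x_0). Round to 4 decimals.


We compute the gradient at x_0 and apply the update.
f'(x) = 16*x + 8
f'(8.4228) = 16*8.4228 + 8 = 142.7648
x_1 = 8.4228 - 0.05*142.7648 = 1.2846


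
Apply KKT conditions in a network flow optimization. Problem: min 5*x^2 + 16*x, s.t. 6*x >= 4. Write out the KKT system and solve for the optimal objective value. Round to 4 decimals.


Step 1: Try lambda = 0 (constraint inactive).
x_unc = -16/(2*5) = -1.6
Check: 6*-1.6 = -9.6 < 4 -- violated!
Step 2: Constraint must be active: 6*x = 4
x* = 4/6 = 2/3 = 0.6667 (rounded; the exact value 2/3 is used below)
lambda = (2*5*(2/3) + 16)/6 = 3.7778
Step 3: Compute optimal value.
f(x*) = 5*(2/3)^2 + 16*(2/3) = 12.8889


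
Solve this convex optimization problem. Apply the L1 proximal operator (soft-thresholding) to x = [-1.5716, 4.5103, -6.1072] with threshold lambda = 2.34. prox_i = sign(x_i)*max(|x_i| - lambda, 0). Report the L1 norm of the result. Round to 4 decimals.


Soft-thresholding with lambda = 2.34:
prox(-1.5716) = sign(-1.5716)*max(|-1.5716| - 2.34, 0) = 0.0
prox(4.5103) = sign(4.5103)*max(|4.5103| - 2.34, 0) = 2.1703
prox(-6.1072) = sign(-6.1072)*max(|-6.1072| - 2.34, 0) = -3.7672
prox(x) = [0.0, 2.1703, -3.7672]
||prox(x)||_1 = 0.0 + 2.1703 + 3.7672 = 5.9375


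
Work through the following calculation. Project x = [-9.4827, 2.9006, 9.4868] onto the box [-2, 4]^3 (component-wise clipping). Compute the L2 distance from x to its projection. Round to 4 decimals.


Project each component onto [-2, 4].
clip(-9.4827) = -2.0, clip(2.9006) = 2.9006, clip(9.4868) = 4.0
Projection = [-2.0, 2.9006, 4.0]
Squared diffs: [55.9908, 0.0, 30.105]
Distance = sqrt(86.0958) = 9.2788


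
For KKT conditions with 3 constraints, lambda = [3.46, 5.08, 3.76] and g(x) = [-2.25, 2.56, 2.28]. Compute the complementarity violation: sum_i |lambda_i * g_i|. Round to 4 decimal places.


KKT complementary slackness check:
lambda_1 * g_1 = 3.46 * -2.25 = -7.785
lambda_2 * g_2 = 5.08 * 2.56 = 13.0048
lambda_3 * g_3 = 3.76 * 2.28 = 8.5728
Total violation = 7.785 + 13.0048 + 8.5728 = 29.3626


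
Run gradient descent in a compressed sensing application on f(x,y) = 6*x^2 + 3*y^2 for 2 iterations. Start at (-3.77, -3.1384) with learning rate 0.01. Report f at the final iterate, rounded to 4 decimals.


Gradient descent on f(x,y) = 6*x^2 + 3*y^2.
Starting point: (-3.77, -3.1384), alpha = 0.01
Step 1: grad_x = 2*6*-3.77 = -45.24, grad_y = 2*3*-3.1384 = -18.8304
  x_1 = -3.77 - 0.01*-45.24 = -3.3176
  y_1 = -3.1384 - 0.01*-18.8304 = -2.9501
Step 2: grad_x = 2*6*-3.3176 = -39.8112, grad_y = 2*3*-2.9501 = -17.7006
  x_2 = -3.3176 - 0.01*-39.8112 = -2.9195
  y_2 = -2.9501 - 0.01*-17.7006 = -2.7731
f(-2.9195, -2.7731) = 6*(-2.9195)^2 + 3*(-2.7731)^2 = 74.2105


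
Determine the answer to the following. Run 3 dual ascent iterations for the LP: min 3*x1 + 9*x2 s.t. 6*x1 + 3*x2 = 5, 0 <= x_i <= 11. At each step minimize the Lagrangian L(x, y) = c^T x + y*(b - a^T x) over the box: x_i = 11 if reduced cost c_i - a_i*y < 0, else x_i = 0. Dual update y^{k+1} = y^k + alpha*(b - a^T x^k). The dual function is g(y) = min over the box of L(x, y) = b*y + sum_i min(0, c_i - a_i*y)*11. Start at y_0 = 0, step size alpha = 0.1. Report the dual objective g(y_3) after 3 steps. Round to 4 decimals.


Dual ascent for LP: min 3*x1 + 9*x2, 6*x1 + 3*x2 = 5, 0 <= x_i <= 11
Step 1: y^k = 0.0, reduced costs: (3.0, 9.0)
  x^k = (0.0, 0.0), subgradient = b - a^T x = 5.0
  y^{k+1} = 0.0 + 0.1*5.0 = 0.5
Step 2: y^k = 0.5, reduced costs: (0.0, 7.5)
  x^k = (0.0, 0.0), subgradient = b - a^T x = 5.0
  y^{k+1} = 0.5 + 0.1*5.0 = 1.0
Step 3: y^k = 1.0, reduced costs: (-3.0, 6.0)
  x^k = (11.0, 0.0), subgradient = b - a^T x = -61.0
  y^{k+1} = 1.0 + 0.1*-61.0 = -5.1
Dual objective at y_3 = -5.1: reduced costs (33.6, 24.3), box minimizer x = (0.0, 0.0)
g(y_3) = b*y + (c1 - a1*y)*x1 + (c2 - a2*y)*x2 = 5*(-5.1) + 33.6*0.0 + 24.3*0.0 = -25.5 + 0.0 + 0.0 = -25.5


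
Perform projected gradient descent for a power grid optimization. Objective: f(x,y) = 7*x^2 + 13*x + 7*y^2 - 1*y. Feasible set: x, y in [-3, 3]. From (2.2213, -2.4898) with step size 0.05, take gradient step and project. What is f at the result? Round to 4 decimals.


Step 1: Compute gradient at (2.2213, -2.4898).
grad_x = 2*7*2.2213 + 13 = 44.0982
grad_y = 2*7*-2.4898 - 1 = -35.8572
Step 2: Gradient step.
x_raw = 2.2213 - 0.05*44.0982 = 0.0164
y_raw = -2.4898 - 0.05*-35.8572 = -0.6969
Step 3: Project onto [-3, 3].
x_proj = clip(0.0164) = 0.0164
y_proj = clip(-0.6969) = -0.6969
Step 4: Evaluate f.
f(0.0164, -0.6969) = 4.312
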